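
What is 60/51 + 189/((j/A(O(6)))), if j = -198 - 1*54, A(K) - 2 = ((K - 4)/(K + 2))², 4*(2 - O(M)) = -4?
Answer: -601/1700 ≈ -0.35353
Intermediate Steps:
O(M) = 3 (O(M) = 2 - ¼*(-4) = 2 + 1 = 3)
A(K) = 2 + (-4 + K)²/(2 + K)² (A(K) = 2 + ((K - 4)/(K + 2))² = 2 + ((-4 + K)/(2 + K))² = 2 + (-4 + K)²/(2 + K)²)
j = -252 (j = -198 - 54 = -252)
60/51 + 189/((j/A(O(6)))) = 60/51 + 189/((-252*(4 + 3² + 4*3)/(3*(8 + 3²)))) = 60*(1/51) + 189/((-252*(4 + 9 + 12)/(3*(8 + 9)))) = 20/17 + 189/((-252/(3*17/25))) = 20/17 + 189/((-252/(3*(1/25)*17))) = 20/17 + 189/((-252/51/25)) = 20/17 + 189/((-252*25/51)) = 20/17 + 189/(-2100/17) = 20/17 + 189*(-17/2100) = 20/17 - 153/100 = -601/1700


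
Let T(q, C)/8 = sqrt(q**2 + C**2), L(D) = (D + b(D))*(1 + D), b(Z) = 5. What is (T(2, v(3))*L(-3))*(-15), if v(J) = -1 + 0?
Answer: 480*sqrt(5) ≈ 1073.3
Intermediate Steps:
v(J) = -1
L(D) = (1 + D)*(5 + D) (L(D) = (D + 5)*(1 + D) = (5 + D)*(1 + D) = (1 + D)*(5 + D))
T(q, C) = 8*sqrt(C**2 + q**2) (T(q, C) = 8*sqrt(q**2 + C**2) = 8*sqrt(C**2 + q**2))
(T(2, v(3))*L(-3))*(-15) = ((8*sqrt((-1)**2 + 2**2))*(5 + (-3)**2 + 6*(-3)))*(-15) = ((8*sqrt(1 + 4))*(5 + 9 - 18))*(-15) = ((8*sqrt(5))*(-4))*(-15) = -32*sqrt(5)*(-15) = 480*sqrt(5)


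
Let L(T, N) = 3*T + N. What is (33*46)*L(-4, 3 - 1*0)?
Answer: -13662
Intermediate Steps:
L(T, N) = N + 3*T
(33*46)*L(-4, 3 - 1*0) = (33*46)*((3 - 1*0) + 3*(-4)) = 1518*((3 + 0) - 12) = 1518*(3 - 12) = 1518*(-9) = -13662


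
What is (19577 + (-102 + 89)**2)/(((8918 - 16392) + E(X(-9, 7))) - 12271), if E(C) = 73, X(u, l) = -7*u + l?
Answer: -9873/9836 ≈ -1.0038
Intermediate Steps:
X(u, l) = l - 7*u
(19577 + (-102 + 89)**2)/(((8918 - 16392) + E(X(-9, 7))) - 12271) = (19577 + (-102 + 89)**2)/(((8918 - 16392) + 73) - 12271) = (19577 + (-13)**2)/((-7474 + 73) - 12271) = (19577 + 169)/(-7401 - 12271) = 19746/(-19672) = 19746*(-1/19672) = -9873/9836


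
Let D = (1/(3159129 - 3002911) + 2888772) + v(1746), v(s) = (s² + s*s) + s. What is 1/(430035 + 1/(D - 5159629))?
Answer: 597990162779/257156699650823483 ≈ 2.3254e-6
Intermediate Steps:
v(s) = s + 2*s² (v(s) = (s² + s²) + s = 2*s² + s = s + 2*s²)
D = 1404017085901/156218 (D = (1/(3159129 - 3002911) + 2888772) + 1746*(1 + 2*1746) = (1/156218 + 2888772) + 1746*(1 + 3492) = (1/156218 + 2888772) + 1746*3493 = 451278184297/156218 + 6098778 = 1404017085901/156218 ≈ 8.9876e+6)
1/(430035 + 1/(D - 5159629)) = 1/(430035 + 1/(1404017085901/156218 - 5159629)) = 1/(430035 + 1/(597990162779/156218)) = 1/(430035 + 156218/597990162779) = 1/(257156699650823483/597990162779) = 597990162779/257156699650823483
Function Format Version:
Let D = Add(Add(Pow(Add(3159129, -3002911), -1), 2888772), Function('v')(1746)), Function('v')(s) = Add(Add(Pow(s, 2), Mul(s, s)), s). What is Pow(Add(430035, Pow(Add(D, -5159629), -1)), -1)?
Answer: Rational(597990162779, 257156699650823483) ≈ 2.3254e-6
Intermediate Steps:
Function('v')(s) = Add(s, Mul(2, Pow(s, 2))) (Function('v')(s) = Add(Add(Pow(s, 2), Pow(s, 2)), s) = Add(Mul(2, Pow(s, 2)), s) = Add(s, Mul(2, Pow(s, 2))))
D = Rational(1404017085901, 156218) (D = Add(Add(Pow(Add(3159129, -3002911), -1), 2888772), Mul(1746, Add(1, Mul(2, 1746)))) = Add(Add(Pow(156218, -1), 2888772), Mul(1746, Add(1, 3492))) = Add(Add(Rational(1, 156218), 2888772), Mul(1746, 3493)) = Add(Rational(451278184297, 156218), 6098778) = Rational(1404017085901, 156218) ≈ 8.9876e+6)
Pow(Add(430035, Pow(Add(D, -5159629), -1)), -1) = Pow(Add(430035, Pow(Add(Rational(1404017085901, 156218), -5159629), -1)), -1) = Pow(Add(430035, Pow(Rational(597990162779, 156218), -1)), -1) = Pow(Add(430035, Rational(156218, 597990162779)), -1) = Pow(Rational(257156699650823483, 597990162779), -1) = Rational(597990162779, 257156699650823483)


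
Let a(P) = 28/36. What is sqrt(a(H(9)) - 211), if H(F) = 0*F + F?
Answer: 2*I*sqrt(473)/3 ≈ 14.499*I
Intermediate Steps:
H(F) = F (H(F) = 0 + F = F)
a(P) = 7/9 (a(P) = 28*(1/36) = 7/9)
sqrt(a(H(9)) - 211) = sqrt(7/9 - 211) = sqrt(-1892/9) = 2*I*sqrt(473)/3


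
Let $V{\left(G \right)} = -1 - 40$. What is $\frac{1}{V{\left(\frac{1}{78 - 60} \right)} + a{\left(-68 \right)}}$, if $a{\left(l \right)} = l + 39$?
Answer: $- \frac{1}{70} \approx -0.014286$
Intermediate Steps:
$a{\left(l \right)} = 39 + l$
$V{\left(G \right)} = -41$ ($V{\left(G \right)} = -1 - 40 = -41$)
$\frac{1}{V{\left(\frac{1}{78 - 60} \right)} + a{\left(-68 \right)}} = \frac{1}{-41 + \left(39 - 68\right)} = \frac{1}{-41 - 29} = \frac{1}{-70} = - \frac{1}{70}$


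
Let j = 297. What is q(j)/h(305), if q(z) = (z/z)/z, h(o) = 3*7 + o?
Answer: 1/96822 ≈ 1.0328e-5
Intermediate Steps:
h(o) = 21 + o
q(z) = 1/z
q(j)/h(305) = 1/(297*(21 + 305)) = (1/297)/326 = (1/297)*(1/326) = 1/96822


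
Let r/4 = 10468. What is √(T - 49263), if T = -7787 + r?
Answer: I*√15178 ≈ 123.2*I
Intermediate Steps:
r = 41872 (r = 4*10468 = 41872)
T = 34085 (T = -7787 + 41872 = 34085)
√(T - 49263) = √(34085 - 49263) = √(-15178) = I*√15178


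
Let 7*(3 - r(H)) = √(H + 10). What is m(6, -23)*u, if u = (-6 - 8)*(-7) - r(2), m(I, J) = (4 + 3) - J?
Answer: 2850 + 60*√3/7 ≈ 2864.8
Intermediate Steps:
r(H) = 3 - √(10 + H)/7 (r(H) = 3 - √(H + 10)/7 = 3 - √(10 + H)/7)
m(I, J) = 7 - J
u = 95 + 2*√3/7 (u = (-6 - 8)*(-7) - (3 - √(10 + 2)/7) = -14*(-7) - (3 - 2*√3/7) = 98 - (3 - 2*√3/7) = 98 + (-3 + 2*√3/7) = 95 + 2*√3/7 ≈ 95.495)
m(6, -23)*u = (7 - 1*(-23))*(95 + 2*√3/7) = (7 + 23)*(95 + 2*√3/7) = 30*(95 + 2*√3/7) = 2850 + 60*√3/7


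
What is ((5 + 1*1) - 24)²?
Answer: 324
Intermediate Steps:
((5 + 1*1) - 24)² = ((5 + 1) - 24)² = (6 - 24)² = (-18)² = 324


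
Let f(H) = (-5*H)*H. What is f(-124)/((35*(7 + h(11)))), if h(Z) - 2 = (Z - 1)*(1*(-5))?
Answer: 15376/287 ≈ 53.575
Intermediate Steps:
h(Z) = 7 - 5*Z (h(Z) = 2 + (Z - 1)*(1*(-5)) = 2 + (-1 + Z)*(-5) = 2 + (5 - 5*Z) = 7 - 5*Z)
f(H) = -5*H**2
f(-124)/((35*(7 + h(11)))) = (-5*(-124)**2)/((35*(7 + (7 - 5*11)))) = (-5*15376)/((35*(7 + (7 - 55)))) = -76880*1/(35*(7 - 48)) = -76880/(35*(-41)) = -76880/(-1435) = -76880*(-1/1435) = 15376/287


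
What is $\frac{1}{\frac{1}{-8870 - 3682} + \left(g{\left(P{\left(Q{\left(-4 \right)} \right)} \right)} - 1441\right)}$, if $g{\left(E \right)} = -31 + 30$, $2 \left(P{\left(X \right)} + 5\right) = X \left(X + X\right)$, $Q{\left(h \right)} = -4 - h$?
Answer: $- \frac{12552}{18099985} \approx -0.00069348$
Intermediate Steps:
$P{\left(X \right)} = -5 + X^{2}$ ($P{\left(X \right)} = -5 + \frac{X \left(X + X\right)}{2} = -5 + \frac{X 2 X}{2} = -5 + \frac{2 X^{2}}{2} = -5 + X^{2}$)
$g{\left(E \right)} = -1$
$\frac{1}{\frac{1}{-8870 - 3682} + \left(g{\left(P{\left(Q{\left(-4 \right)} \right)} \right)} - 1441\right)} = \frac{1}{\frac{1}{-8870 - 3682} - 1442} = \frac{1}{\frac{1}{-12552} - 1442} = \frac{1}{- \frac{1}{12552} - 1442} = \frac{1}{- \frac{18099985}{12552}} = - \frac{12552}{18099985}$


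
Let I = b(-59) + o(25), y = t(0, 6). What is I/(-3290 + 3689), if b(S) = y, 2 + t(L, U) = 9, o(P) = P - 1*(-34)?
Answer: 22/133 ≈ 0.16541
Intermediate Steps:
o(P) = 34 + P (o(P) = P + 34 = 34 + P)
t(L, U) = 7 (t(L, U) = -2 + 9 = 7)
y = 7
b(S) = 7
I = 66 (I = 7 + (34 + 25) = 7 + 59 = 66)
I/(-3290 + 3689) = 66/(-3290 + 3689) = 66/399 = 66*(1/399) = 22/133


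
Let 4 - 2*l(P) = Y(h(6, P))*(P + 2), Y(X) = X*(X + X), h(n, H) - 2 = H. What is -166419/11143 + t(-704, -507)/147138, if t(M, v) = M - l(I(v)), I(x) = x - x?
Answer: -1113378938/74525397 ≈ -14.940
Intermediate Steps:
h(n, H) = 2 + H
Y(X) = 2*X² (Y(X) = X*(2*X) = 2*X²)
I(x) = 0
l(P) = 2 - (2 + P)³ (l(P) = 2 - 2*(2 + P)²*(P + 2)/2 = 2 - 2*(2 + P)²*(2 + P)/2 = 2 - (2 + P)³)
t(M, v) = 6 + M (t(M, v) = M - (2 - 2*(2 + 0)² - 1*0*(2 + 0)²) = M - (2 - 2*2² - 1*0*2²) = M - (2 - 2*4 - 1*0*4) = M - (2 - 8 + 0) = M - 1*(-6) = M + 6 = 6 + M)
-166419/11143 + t(-704, -507)/147138 = -166419/11143 + (6 - 704)/147138 = -166419*1/11143 - 698*1/147138 = -15129/1013 - 349/73569 = -1113378938/74525397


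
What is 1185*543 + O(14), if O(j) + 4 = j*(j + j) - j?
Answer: 643829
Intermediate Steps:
O(j) = -4 - j + 2*j² (O(j) = -4 + (j*(j + j) - j) = -4 + (j*(2*j) - j) = -4 + (2*j² - j) = -4 + (-j + 2*j²) = -4 - j + 2*j²)
1185*543 + O(14) = 1185*543 + (-4 - 1*14 + 2*14²) = 643455 + (-4 - 14 + 2*196) = 643455 + (-4 - 14 + 392) = 643455 + 374 = 643829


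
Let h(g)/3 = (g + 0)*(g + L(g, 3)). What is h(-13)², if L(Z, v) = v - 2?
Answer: 219024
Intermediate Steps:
L(Z, v) = -2 + v
h(g) = 3*g*(1 + g) (h(g) = 3*((g + 0)*(g + (-2 + 3))) = 3*(g*(g + 1)) = 3*(g*(1 + g)) = 3*g*(1 + g))
h(-13)² = (3*(-13)*(1 - 13))² = (3*(-13)*(-12))² = 468² = 219024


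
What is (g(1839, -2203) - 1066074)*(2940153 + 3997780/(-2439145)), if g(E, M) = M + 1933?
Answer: -1529447706905354664/487829 ≈ -3.1352e+12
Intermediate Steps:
g(E, M) = 1933 + M
(g(1839, -2203) - 1066074)*(2940153 + 3997780/(-2439145)) = ((1933 - 2203) - 1066074)*(2940153 + 3997780/(-2439145)) = (-270 - 1066074)*(2940153 + 3997780*(-1/2439145)) = -1066344*(2940153 - 799556/487829) = -1066344*1434291098281/487829 = -1529447706905354664/487829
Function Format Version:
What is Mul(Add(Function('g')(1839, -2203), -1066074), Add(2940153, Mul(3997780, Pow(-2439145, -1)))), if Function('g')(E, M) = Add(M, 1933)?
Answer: Rational(-1529447706905354664, 487829) ≈ -3.1352e+12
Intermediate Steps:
Function('g')(E, M) = Add(1933, M)
Mul(Add(Function('g')(1839, -2203), -1066074), Add(2940153, Mul(3997780, Pow(-2439145, -1)))) = Mul(Add(Add(1933, -2203), -1066074), Add(2940153, Mul(3997780, Pow(-2439145, -1)))) = Mul(Add(-270, -1066074), Add(2940153, Mul(3997780, Rational(-1, 2439145)))) = Mul(-1066344, Add(2940153, Rational(-799556, 487829))) = Mul(-1066344, Rational(1434291098281, 487829)) = Rational(-1529447706905354664, 487829)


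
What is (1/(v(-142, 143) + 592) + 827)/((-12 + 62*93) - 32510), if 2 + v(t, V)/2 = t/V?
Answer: -69302743/2242152800 ≈ -0.030909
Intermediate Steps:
v(t, V) = -4 + 2*t/V (v(t, V) = -4 + 2*(t/V) = -4 + 2*t/V)
(1/(v(-142, 143) + 592) + 827)/((-12 + 62*93) - 32510) = (1/((-4 + 2*(-142)/143) + 592) + 827)/((-12 + 62*93) - 32510) = (1/((-4 + 2*(-142)*(1/143)) + 592) + 827)/((-12 + 5766) - 32510) = (1/((-4 - 284/143) + 592) + 827)/(5754 - 32510) = (1/(-856/143 + 592) + 827)/(-26756) = (1/(83800/143) + 827)*(-1/26756) = (143/83800 + 827)*(-1/26756) = (69302743/83800)*(-1/26756) = -69302743/2242152800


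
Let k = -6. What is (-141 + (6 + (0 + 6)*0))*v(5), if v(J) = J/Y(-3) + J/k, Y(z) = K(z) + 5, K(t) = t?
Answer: -225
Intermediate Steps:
Y(z) = 5 + z (Y(z) = z + 5 = 5 + z)
v(J) = J/3 (v(J) = J/(5 - 3) + J/(-6) = J/2 + J*(-⅙) = J*(½) - J/6 = J/2 - J/6 = J/3)
(-141 + (6 + (0 + 6)*0))*v(5) = (-141 + (6 + (0 + 6)*0))*((⅓)*5) = (-141 + (6 + 6*0))*(5/3) = (-141 + (6 + 0))*(5/3) = (-141 + 6)*(5/3) = -135*5/3 = -225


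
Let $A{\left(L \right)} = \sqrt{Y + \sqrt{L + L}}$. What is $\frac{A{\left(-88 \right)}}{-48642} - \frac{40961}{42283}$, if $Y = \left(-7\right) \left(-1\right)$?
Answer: $- \frac{40961}{42283} - \frac{\sqrt{7 + 4 i \sqrt{11}}}{48642} \approx -0.9688 - 4.1117 \cdot 10^{-5} i$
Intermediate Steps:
$Y = 7$
$A{\left(L \right)} = \sqrt{7 + \sqrt{2} \sqrt{L}}$ ($A{\left(L \right)} = \sqrt{7 + \sqrt{L + L}} = \sqrt{7 + \sqrt{2 L}} = \sqrt{7 + \sqrt{2} \sqrt{L}}$)
$\frac{A{\left(-88 \right)}}{-48642} - \frac{40961}{42283} = \frac{\sqrt{7 + \sqrt{2} \sqrt{-88}}}{-48642} - \frac{40961}{42283} = \sqrt{7 + \sqrt{2} \cdot 2 i \sqrt{22}} \left(- \frac{1}{48642}\right) - \frac{40961}{42283} = \sqrt{7 + 4 i \sqrt{11}} \left(- \frac{1}{48642}\right) - \frac{40961}{42283} = - \frac{\sqrt{7 + 4 i \sqrt{11}}}{48642} - \frac{40961}{42283} = - \frac{40961}{42283} - \frac{\sqrt{7 + 4 i \sqrt{11}}}{48642}$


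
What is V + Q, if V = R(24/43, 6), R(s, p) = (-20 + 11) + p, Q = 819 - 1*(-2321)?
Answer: 3137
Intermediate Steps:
Q = 3140 (Q = 819 + 2321 = 3140)
R(s, p) = -9 + p
V = -3 (V = -9 + 6 = -3)
V + Q = -3 + 3140 = 3137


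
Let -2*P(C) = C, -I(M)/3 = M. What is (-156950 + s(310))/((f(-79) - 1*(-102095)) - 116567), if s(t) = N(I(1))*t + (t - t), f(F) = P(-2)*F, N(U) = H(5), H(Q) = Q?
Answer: 155400/14551 ≈ 10.680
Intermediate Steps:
I(M) = -3*M
P(C) = -C/2
N(U) = 5
f(F) = F (f(F) = (-1/2*(-2))*F = 1*F = F)
s(t) = 5*t (s(t) = 5*t + (t - t) = 5*t + 0 = 5*t)
(-156950 + s(310))/((f(-79) - 1*(-102095)) - 116567) = (-156950 + 5*310)/((-79 - 1*(-102095)) - 116567) = (-156950 + 1550)/((-79 + 102095) - 116567) = -155400/(102016 - 116567) = -155400/(-14551) = -155400*(-1/14551) = 155400/14551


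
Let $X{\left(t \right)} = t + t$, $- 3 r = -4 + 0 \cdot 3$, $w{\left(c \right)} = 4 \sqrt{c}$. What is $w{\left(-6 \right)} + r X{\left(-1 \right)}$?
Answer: $- \frac{8}{3} + 4 i \sqrt{6} \approx -2.6667 + 9.798 i$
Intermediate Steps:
$r = \frac{4}{3}$ ($r = - \frac{-4 + 0 \cdot 3}{3} = - \frac{-4 + 0}{3} = \left(- \frac{1}{3}\right) \left(-4\right) = \frac{4}{3} \approx 1.3333$)
$X{\left(t \right)} = 2 t$
$w{\left(-6 \right)} + r X{\left(-1 \right)} = 4 \sqrt{-6} + \frac{4 \cdot 2 \left(-1\right)}{3} = 4 i \sqrt{6} + \frac{4}{3} \left(-2\right) = 4 i \sqrt{6} - \frac{8}{3} = - \frac{8}{3} + 4 i \sqrt{6}$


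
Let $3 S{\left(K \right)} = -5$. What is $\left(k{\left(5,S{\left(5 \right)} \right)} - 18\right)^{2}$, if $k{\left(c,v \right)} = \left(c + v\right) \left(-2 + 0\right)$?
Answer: $\frac{5476}{9} \approx 608.44$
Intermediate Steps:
$S{\left(K \right)} = - \frac{5}{3}$ ($S{\left(K \right)} = \frac{1}{3} \left(-5\right) = - \frac{5}{3}$)
$k{\left(c,v \right)} = - 2 c - 2 v$ ($k{\left(c,v \right)} = \left(c + v\right) \left(-2\right) = - 2 c - 2 v$)
$\left(k{\left(5,S{\left(5 \right)} \right)} - 18\right)^{2} = \left(\left(\left(-2\right) 5 - - \frac{10}{3}\right) - 18\right)^{2} = \left(\left(-10 + \frac{10}{3}\right) - 18\right)^{2} = \left(- \frac{20}{3} - 18\right)^{2} = \left(- \frac{74}{3}\right)^{2} = \frac{5476}{9}$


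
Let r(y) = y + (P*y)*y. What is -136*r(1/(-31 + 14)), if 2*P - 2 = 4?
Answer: 112/17 ≈ 6.5882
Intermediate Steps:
P = 3 (P = 1 + (1/2)*4 = 1 + 2 = 3)
r(y) = y + 3*y**2 (r(y) = y + (3*y)*y = y + 3*y**2)
-136*r(1/(-31 + 14)) = -136*(1 + 3/(-31 + 14))/(-31 + 14) = -136*(1 + 3/(-17))/(-17) = -(-8)*(1 + 3*(-1/17)) = -(-8)*(1 - 3/17) = -(-8)*14/17 = -136*(-14/289) = 112/17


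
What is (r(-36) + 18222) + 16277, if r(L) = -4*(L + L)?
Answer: 34787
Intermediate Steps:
r(L) = -8*L
(r(-36) + 18222) + 16277 = (-8*(-36) + 18222) + 16277 = (288 + 18222) + 16277 = 18510 + 16277 = 34787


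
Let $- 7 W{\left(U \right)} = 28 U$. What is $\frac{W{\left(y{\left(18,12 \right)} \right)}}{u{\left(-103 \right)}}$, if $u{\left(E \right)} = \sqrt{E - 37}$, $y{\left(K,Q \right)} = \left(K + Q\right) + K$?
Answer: $\frac{96 i \sqrt{35}}{35} \approx 16.227 i$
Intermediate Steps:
$y{\left(K,Q \right)} = Q + 2 K$
$u{\left(E \right)} = \sqrt{-37 + E}$
$W{\left(U \right)} = - 4 U$ ($W{\left(U \right)} = - \frac{28 U}{7} = - 4 U$)
$\frac{W{\left(y{\left(18,12 \right)} \right)}}{u{\left(-103 \right)}} = \frac{\left(-4\right) \left(12 + 2 \cdot 18\right)}{\sqrt{-37 - 103}} = \frac{\left(-4\right) \left(12 + 36\right)}{\sqrt{-140}} = \frac{\left(-4\right) 48}{2 i \sqrt{35}} = - 192 \left(- \frac{i \sqrt{35}}{70}\right) = \frac{96 i \sqrt{35}}{35}$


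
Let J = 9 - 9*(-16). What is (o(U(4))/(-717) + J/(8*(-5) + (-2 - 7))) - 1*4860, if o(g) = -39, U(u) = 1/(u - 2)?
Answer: -56951390/11711 ≈ -4863.1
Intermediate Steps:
U(u) = 1/(-2 + u)
J = 153 (J = 9 + 144 = 153)
(o(U(4))/(-717) + J/(8*(-5) + (-2 - 7))) - 1*4860 = (-39/(-717) + 153/(8*(-5) + (-2 - 7))) - 1*4860 = (-39*(-1/717) + 153/(-40 - 9)) - 4860 = (13/239 + 153/(-49)) - 4860 = (13/239 + 153*(-1/49)) - 4860 = (13/239 - 153/49) - 4860 = -35930/11711 - 4860 = -56951390/11711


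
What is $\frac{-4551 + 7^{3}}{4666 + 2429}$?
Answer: $- \frac{4208}{7095} \approx -0.59309$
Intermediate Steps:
$\frac{-4551 + 7^{3}}{4666 + 2429} = \frac{-4551 + 343}{7095} = \left(-4208\right) \frac{1}{7095} = - \frac{4208}{7095}$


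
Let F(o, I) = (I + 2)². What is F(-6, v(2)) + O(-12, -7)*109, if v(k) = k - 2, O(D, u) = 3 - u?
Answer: 1094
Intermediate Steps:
v(k) = -2 + k
F(o, I) = (2 + I)²
F(-6, v(2)) + O(-12, -7)*109 = (2 + (-2 + 2))² + (3 - 1*(-7))*109 = (2 + 0)² + (3 + 7)*109 = 2² + 10*109 = 4 + 1090 = 1094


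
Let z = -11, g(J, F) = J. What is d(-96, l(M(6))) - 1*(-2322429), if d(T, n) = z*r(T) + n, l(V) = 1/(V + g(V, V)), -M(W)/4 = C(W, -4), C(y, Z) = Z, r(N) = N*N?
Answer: 71073697/32 ≈ 2.2211e+6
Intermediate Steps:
r(N) = N**2
M(W) = 16 (M(W) = -4*(-4) = 16)
l(V) = 1/(2*V) (l(V) = 1/(V + V) = 1/(2*V))
d(T, n) = n - 11*T**2 (d(T, n) = -11*T**2 + n = n - 11*T**2)
d(-96, l(M(6))) - 1*(-2322429) = ((1/2)/16 - 11*(-96)**2) - 1*(-2322429) = ((1/2)*(1/16) - 11*9216) + 2322429 = (1/32 - 101376) + 2322429 = -3244031/32 + 2322429 = 71073697/32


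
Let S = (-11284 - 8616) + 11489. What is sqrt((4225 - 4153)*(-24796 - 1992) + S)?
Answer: I*sqrt(1937147) ≈ 1391.8*I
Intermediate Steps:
S = -8411 (S = -19900 + 11489 = -8411)
sqrt((4225 - 4153)*(-24796 - 1992) + S) = sqrt((4225 - 4153)*(-24796 - 1992) - 8411) = sqrt(72*(-26788) - 8411) = sqrt(-1928736 - 8411) = sqrt(-1937147) = I*sqrt(1937147)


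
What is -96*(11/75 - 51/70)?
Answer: 9776/175 ≈ 55.863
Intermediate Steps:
-96*(11/75 - 51/70) = -96*(-611/1050) = 9776/175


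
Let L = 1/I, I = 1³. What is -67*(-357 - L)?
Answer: 23986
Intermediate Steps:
I = 1
L = 1 (L = 1/1 = 1)
-67*(-357 - L) = -67*(-357 - 1*1) = -67*(-357 - 1) = -67*(-358) = 23986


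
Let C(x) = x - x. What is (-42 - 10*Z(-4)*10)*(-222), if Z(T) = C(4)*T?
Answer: 9324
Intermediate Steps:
C(x) = 0
Z(T) = 0 (Z(T) = 0*T = 0)
(-42 - 10*Z(-4)*10)*(-222) = (-42 - 10*0*10)*(-222) = (-42 + 0*10)*(-222) = (-42 + 0)*(-222) = -42*(-222) = 9324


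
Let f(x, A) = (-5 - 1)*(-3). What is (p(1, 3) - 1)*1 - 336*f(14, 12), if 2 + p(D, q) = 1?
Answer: -6050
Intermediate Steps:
f(x, A) = 18 (f(x, A) = -6*(-3) = 18)
p(D, q) = -1 (p(D, q) = -2 + 1 = -1)
(p(1, 3) - 1)*1 - 336*f(14, 12) = (-1 - 1)*1 - 336*18 = -2*1 - 6048 = -2 - 6048 = -6050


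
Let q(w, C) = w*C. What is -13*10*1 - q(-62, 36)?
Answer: 2102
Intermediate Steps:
q(w, C) = C*w
-13*10*1 - q(-62, 36) = -13*10*1 - 36*(-62) = -130*1 - 1*(-2232) = -130 + 2232 = 2102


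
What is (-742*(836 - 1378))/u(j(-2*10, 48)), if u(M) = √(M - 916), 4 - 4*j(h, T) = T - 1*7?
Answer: -804328*I*√3701/3701 ≈ -13221.0*I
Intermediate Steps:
j(h, T) = 11/4 - T/4 (j(h, T) = 1 - (T - 1*7)/4 = 1 - (T - 7)/4 = 1 - (-7 + T)/4 = 1 + (7/4 - T/4) = 11/4 - T/4)
u(M) = √(-916 + M)
(-742*(836 - 1378))/u(j(-2*10, 48)) = (-742*(836 - 1378))/(√(-916 + (11/4 - ¼*48))) = (-742*(-542))/(√(-916 + (11/4 - 12))) = 402164/(√(-916 - 37/4)) = 402164/(√(-3701/4)) = 402164/((I*√3701/2)) = 402164*(-2*I*√3701/3701) = -804328*I*√3701/3701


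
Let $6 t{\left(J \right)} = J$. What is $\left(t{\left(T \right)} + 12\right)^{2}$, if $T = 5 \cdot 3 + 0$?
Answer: $\frac{841}{4} \approx 210.25$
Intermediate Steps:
$T = 15$ ($T = 15 + 0 = 15$)
$t{\left(J \right)} = \frac{J}{6}$
$\left(t{\left(T \right)} + 12\right)^{2} = \left(\frac{1}{6} \cdot 15 + 12\right)^{2} = \left(\frac{5}{2} + 12\right)^{2} = \left(\frac{29}{2}\right)^{2} = \frac{841}{4}$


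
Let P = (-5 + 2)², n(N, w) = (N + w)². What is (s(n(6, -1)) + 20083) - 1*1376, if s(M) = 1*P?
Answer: 18716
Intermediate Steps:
P = 9 (P = (-3)² = 9)
s(M) = 9 (s(M) = 1*9 = 9)
(s(n(6, -1)) + 20083) - 1*1376 = (9 + 20083) - 1*1376 = 20092 - 1376 = 18716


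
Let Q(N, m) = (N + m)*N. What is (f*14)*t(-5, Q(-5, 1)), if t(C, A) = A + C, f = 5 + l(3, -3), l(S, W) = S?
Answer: 1680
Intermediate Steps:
Q(N, m) = N*(N + m)
f = 8 (f = 5 + 3 = 8)
(f*14)*t(-5, Q(-5, 1)) = (8*14)*(-5*(-5 + 1) - 5) = 112*(-5*(-4) - 5) = 112*(20 - 5) = 112*15 = 1680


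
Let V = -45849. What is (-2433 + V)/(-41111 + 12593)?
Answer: 8047/4753 ≈ 1.6930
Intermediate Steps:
(-2433 + V)/(-41111 + 12593) = (-2433 - 45849)/(-41111 + 12593) = -48282/(-28518) = -48282*(-1/28518) = 8047/4753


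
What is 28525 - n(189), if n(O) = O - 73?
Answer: 28409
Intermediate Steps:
n(O) = -73 + O
28525 - n(189) = 28525 - (-73 + 189) = 28525 - 1*116 = 28525 - 116 = 28409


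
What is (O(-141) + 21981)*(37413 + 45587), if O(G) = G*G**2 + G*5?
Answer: -230901435000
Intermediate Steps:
O(G) = G**3 + 5*G
(O(-141) + 21981)*(37413 + 45587) = (-141*(5 + (-141)**2) + 21981)*(37413 + 45587) = (-141*(5 + 19881) + 21981)*83000 = (-141*19886 + 21981)*83000 = (-2803926 + 21981)*83000 = -2781945*83000 = -230901435000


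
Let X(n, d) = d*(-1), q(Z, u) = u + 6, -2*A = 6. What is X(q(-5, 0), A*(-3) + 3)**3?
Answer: -1728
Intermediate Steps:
A = -3 (A = -1/2*6 = -3)
q(Z, u) = 6 + u
X(n, d) = -d
X(q(-5, 0), A*(-3) + 3)**3 = (-(-3*(-3) + 3))**3 = (-(9 + 3))**3 = (-1*12)**3 = (-12)**3 = -1728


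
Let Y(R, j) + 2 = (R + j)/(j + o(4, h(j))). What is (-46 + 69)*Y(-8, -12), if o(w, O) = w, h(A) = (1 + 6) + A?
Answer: 23/2 ≈ 11.500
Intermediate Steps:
h(A) = 7 + A
Y(R, j) = -2 + (R + j)/(4 + j) (Y(R, j) = -2 + (R + j)/(j + 4) = -2 + (R + j)/(4 + j))
(-46 + 69)*Y(-8, -12) = (-46 + 69)*((-8 - 8 - 1*(-12))/(4 - 12)) = 23*((-8 - 8 + 12)/(-8)) = 23*(-⅛*(-4)) = 23*(½) = 23/2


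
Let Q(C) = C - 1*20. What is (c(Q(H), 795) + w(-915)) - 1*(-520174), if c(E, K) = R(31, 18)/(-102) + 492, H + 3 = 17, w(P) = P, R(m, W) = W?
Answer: 8835764/17 ≈ 5.1975e+5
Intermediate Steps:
H = 14 (H = -3 + 17 = 14)
Q(C) = -20 + C (Q(C) = C - 20 = -20 + C)
c(E, K) = 8361/17 (c(E, K) = 18/(-102) + 492 = 18*(-1/102) + 492 = -3/17 + 492 = 8361/17)
(c(Q(H), 795) + w(-915)) - 1*(-520174) = (8361/17 - 915) - 1*(-520174) = -7194/17 + 520174 = 8835764/17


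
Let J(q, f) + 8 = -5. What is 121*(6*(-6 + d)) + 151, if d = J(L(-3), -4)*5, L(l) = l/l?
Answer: -51395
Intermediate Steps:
L(l) = 1
J(q, f) = -13 (J(q, f) = -8 - 5 = -13)
d = -65 (d = -13*5 = -65)
121*(6*(-6 + d)) + 151 = 121*(6*(-6 - 65)) + 151 = 121*(6*(-71)) + 151 = 121*(-426) + 151 = -51546 + 151 = -51395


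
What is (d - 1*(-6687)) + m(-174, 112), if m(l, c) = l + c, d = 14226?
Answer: 20851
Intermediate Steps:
m(l, c) = c + l
(d - 1*(-6687)) + m(-174, 112) = (14226 - 1*(-6687)) + (112 - 174) = (14226 + 6687) - 62 = 20913 - 62 = 20851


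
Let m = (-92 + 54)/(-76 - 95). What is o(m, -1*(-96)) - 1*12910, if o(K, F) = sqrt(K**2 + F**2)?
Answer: -12910 + 10*sqrt(7465)/9 ≈ -12814.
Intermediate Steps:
m = 2/9 (m = -38/(-171) = -38*(-1/171) = 2/9 ≈ 0.22222)
o(K, F) = sqrt(F**2 + K**2)
o(m, -1*(-96)) - 1*12910 = sqrt((-1*(-96))**2 + (2/9)**2) - 1*12910 = sqrt(96**2 + 4/81) - 12910 = sqrt(9216 + 4/81) - 12910 = sqrt(746500/81) - 12910 = 10*sqrt(7465)/9 - 12910 = -12910 + 10*sqrt(7465)/9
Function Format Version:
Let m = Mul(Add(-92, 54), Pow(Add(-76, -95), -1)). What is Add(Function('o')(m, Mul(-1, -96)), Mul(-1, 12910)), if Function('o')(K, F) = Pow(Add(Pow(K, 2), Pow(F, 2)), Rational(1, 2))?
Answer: Add(-12910, Mul(Rational(10, 9), Pow(7465, Rational(1, 2)))) ≈ -12814.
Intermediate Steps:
m = Rational(2, 9) (m = Mul(-38, Pow(-171, -1)) = Mul(-38, Rational(-1, 171)) = Rational(2, 9) ≈ 0.22222)
Function('o')(K, F) = Pow(Add(Pow(F, 2), Pow(K, 2)), Rational(1, 2))
Add(Function('o')(m, Mul(-1, -96)), Mul(-1, 12910)) = Add(Pow(Add(Pow(Mul(-1, -96), 2), Pow(Rational(2, 9), 2)), Rational(1, 2)), Mul(-1, 12910)) = Add(Pow(Add(Pow(96, 2), Rational(4, 81)), Rational(1, 2)), -12910) = Add(Pow(Add(9216, Rational(4, 81)), Rational(1, 2)), -12910) = Add(Pow(Rational(746500, 81), Rational(1, 2)), -12910) = Add(Mul(Rational(10, 9), Pow(7465, Rational(1, 2))), -12910) = Add(-12910, Mul(Rational(10, 9), Pow(7465, Rational(1, 2))))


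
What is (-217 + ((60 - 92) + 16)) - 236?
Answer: -469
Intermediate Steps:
(-217 + ((60 - 92) + 16)) - 236 = (-217 + (-32 + 16)) - 236 = (-217 - 16) - 236 = -233 - 236 = -469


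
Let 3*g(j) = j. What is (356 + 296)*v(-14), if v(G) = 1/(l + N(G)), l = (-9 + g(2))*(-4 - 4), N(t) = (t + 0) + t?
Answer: 489/29 ≈ 16.862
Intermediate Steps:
g(j) = j/3
N(t) = 2*t (N(t) = t + t = 2*t)
l = 200/3 (l = (-9 + (1/3)*2)*(-4 - 4) = (-9 + 2/3)*(-8) = -25/3*(-8) = 200/3 ≈ 66.667)
v(G) = 1/(200/3 + 2*G)
(356 + 296)*v(-14) = (356 + 296)*(3/(2*(100 + 3*(-14)))) = 652*(3/(2*(100 - 42))) = 652*((3/2)/58) = 652*((3/2)*(1/58)) = 652*(3/116) = 489/29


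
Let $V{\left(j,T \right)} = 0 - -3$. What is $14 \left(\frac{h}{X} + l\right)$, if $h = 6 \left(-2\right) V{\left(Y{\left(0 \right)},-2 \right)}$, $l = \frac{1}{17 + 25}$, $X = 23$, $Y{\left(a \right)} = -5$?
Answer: $- \frac{1489}{69} \approx -21.58$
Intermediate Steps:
$V{\left(j,T \right)} = 3$ ($V{\left(j,T \right)} = 0 + 3 = 3$)
$l = \frac{1}{42} \approx 0.02381$
$h = -36$ ($h = 6 \left(-2\right) 3 = \left(-12\right) 3 = -36$)
$14 \left(\frac{h}{X} + l\right) = 14 \left(- \frac{36}{23} + \frac{1}{42}\right) = 14 \left(- \frac{1489}{966}\right) = - \frac{1489}{69}$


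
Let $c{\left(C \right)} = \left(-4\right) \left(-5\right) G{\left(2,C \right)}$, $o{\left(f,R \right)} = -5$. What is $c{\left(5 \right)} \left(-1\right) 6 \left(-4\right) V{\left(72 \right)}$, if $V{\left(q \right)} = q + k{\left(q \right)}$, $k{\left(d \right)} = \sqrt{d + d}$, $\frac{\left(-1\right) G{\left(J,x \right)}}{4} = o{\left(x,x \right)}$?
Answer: $806400$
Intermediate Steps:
$G{\left(J,x \right)} = 20$ ($G{\left(J,x \right)} = \left(-4\right) \left(-5\right) = 20$)
$c{\left(C \right)} = 400$ ($c{\left(C \right)} = \left(-4\right) \left(-5\right) 20 = 20 \cdot 20 = 400$)
$k{\left(d \right)} = \sqrt{2} \sqrt{d}$ ($k{\left(d \right)} = \sqrt{2 d} = \sqrt{2} \sqrt{d}$)
$V{\left(q \right)} = q + \sqrt{2} \sqrt{q}$
$c{\left(5 \right)} \left(-1\right) 6 \left(-4\right) V{\left(72 \right)} = 400 \left(-1\right) 6 \left(-4\right) \left(72 + \sqrt{2} \sqrt{72}\right) = \left(-400\right) \left(-24\right) \left(72 + \sqrt{2} \cdot 6 \sqrt{2}\right) = 9600 \left(72 + 12\right) = 9600 \cdot 84 = 806400$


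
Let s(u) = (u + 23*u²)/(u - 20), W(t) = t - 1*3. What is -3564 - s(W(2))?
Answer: -74822/21 ≈ -3563.0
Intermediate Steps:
W(t) = -3 + t (W(t) = t - 3 = -3 + t)
s(u) = (u + 23*u²)/(-20 + u)
-3564 - s(W(2)) = -3564 - (-3 + 2)*(1 + 23*(-3 + 2))/(-20 + (-3 + 2)) = -3564 - (-1)*(1 + 23*(-1))/(-20 - 1) = -3564 - (-1)*(1 - 23)/(-21) = -3564 - (-1)*(-1)*(-22)/21 = -3564 - 1*(-22/21) = -3564 + 22/21 = -74822/21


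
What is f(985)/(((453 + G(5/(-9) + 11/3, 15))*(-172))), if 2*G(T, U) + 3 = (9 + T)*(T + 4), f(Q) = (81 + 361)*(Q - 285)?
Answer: -963900/265009 ≈ -3.6372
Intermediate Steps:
f(Q) = -125970 + 442*Q (f(Q) = 442*(-285 + Q) = -125970 + 442*Q)
G(T, U) = -3/2 + (4 + T)*(9 + T)/2 (G(T, U) = -3/2 + ((9 + T)*(T + 4))/2 = -3/2 + ((9 + T)*(4 + T))/2 = -3/2 + ((4 + T)*(9 + T))/2 = -3/2 + (4 + T)*(9 + T)/2)
f(985)/(((453 + G(5/(-9) + 11/3, 15))*(-172))) = (-125970 + 442*985)/(((453 + (33/2 + (5/(-9) + 11/3)**2/2 + 13*(5/(-9) + 11/3)/2))*(-172))) = (-125970 + 435370)/(((453 + (33/2 + (5*(-1/9) + 11*(1/3))**2/2 + 13*(5*(-1/9) + 11*(1/3))/2))*(-172))) = 309400/(((453 + (33/2 + (-5/9 + 11/3)**2/2 + 13*(-5/9 + 11/3)/2))*(-172))) = 309400/(((453 + (33/2 + (28/9)**2/2 + (13/2)*(28/9)))*(-172))) = 309400/(((453 + (33/2 + (1/2)*(784/81) + 182/9))*(-172))) = 309400/(((453 + (33/2 + 392/81 + 182/9))*(-172))) = 309400/(((453 + 6733/162)*(-172))) = 309400/(((80119/162)*(-172))) = 309400/(-6890234/81) = 309400*(-81/6890234) = -963900/265009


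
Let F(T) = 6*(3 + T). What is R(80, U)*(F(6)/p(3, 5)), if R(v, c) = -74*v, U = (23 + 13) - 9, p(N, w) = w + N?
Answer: -39960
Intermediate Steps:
p(N, w) = N + w
F(T) = 18 + 6*T
U = 27 (U = 36 - 9 = 27)
R(80, U)*(F(6)/p(3, 5)) = (-74*80)*((18 + 6*6)/(3 + 5)) = -5920*(18 + 36)/8 = -319680/8 = -5920*27/4 = -39960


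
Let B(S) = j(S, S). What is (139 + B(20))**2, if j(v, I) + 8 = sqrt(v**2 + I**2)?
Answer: 17961 + 5240*sqrt(2) ≈ 25371.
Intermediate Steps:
j(v, I) = -8 + sqrt(I**2 + v**2) (j(v, I) = -8 + sqrt(v**2 + I**2) = -8 + sqrt(I**2 + v**2))
B(S) = -8 + sqrt(2)*sqrt(S**2) (B(S) = -8 + sqrt(S**2 + S**2) = -8 + sqrt(2*S**2) = -8 + sqrt(2)*sqrt(S**2))
(139 + B(20))**2 = (139 + (-8 + sqrt(2)*sqrt(20**2)))**2 = (139 + (-8 + sqrt(2)*sqrt(400)))**2 = (139 + (-8 + sqrt(2)*20))**2 = (139 + (-8 + 20*sqrt(2)))**2 = (131 + 20*sqrt(2))**2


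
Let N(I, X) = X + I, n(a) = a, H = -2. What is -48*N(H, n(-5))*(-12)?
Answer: -4032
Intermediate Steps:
N(I, X) = I + X
-48*N(H, n(-5))*(-12) = -48*(-2 - 5)*(-12) = -48*(-7)*(-12) = 336*(-12) = -4032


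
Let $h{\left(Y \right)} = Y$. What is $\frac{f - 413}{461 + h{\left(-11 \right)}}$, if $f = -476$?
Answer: $- \frac{889}{450} \approx -1.9756$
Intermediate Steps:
$\frac{f - 413}{461 + h{\left(-11 \right)}} = \frac{-476 - 413}{461 - 11} = - \frac{889}{450}$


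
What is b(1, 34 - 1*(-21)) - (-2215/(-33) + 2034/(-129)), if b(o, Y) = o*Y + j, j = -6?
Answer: -3340/1419 ≈ -2.3538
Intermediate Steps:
b(o, Y) = -6 + Y*o (b(o, Y) = o*Y - 6 = Y*o - 6 = -6 + Y*o)
b(1, 34 - 1*(-21)) - (-2215/(-33) + 2034/(-129)) = (-6 + (34 - 1*(-21))*1) - (-2215/(-33) + 2034/(-129)) = (-6 + (34 + 21)*1) - (-2215*(-1/33) + 2034*(-1/129)) = (-6 + 55*1) - (2215/33 - 678/43) = (-6 + 55) - 1*72871/1419 = 49 - 72871/1419 = -3340/1419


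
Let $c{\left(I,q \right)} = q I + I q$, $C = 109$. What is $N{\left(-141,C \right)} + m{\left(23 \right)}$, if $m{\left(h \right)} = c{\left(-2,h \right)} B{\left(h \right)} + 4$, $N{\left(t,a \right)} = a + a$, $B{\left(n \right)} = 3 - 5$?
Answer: $406$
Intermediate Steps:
$B{\left(n \right)} = -2$ ($B{\left(n \right)} = 3 - 5 = -2$)
$c{\left(I,q \right)} = 2 I q$ ($c{\left(I,q \right)} = I q + I q = 2 I q$)
$N{\left(t,a \right)} = 2 a$
$m{\left(h \right)} = 4 + 8 h$ ($m{\left(h \right)} = 2 \left(-2\right) h \left(-2\right) + 4 = - 4 h \left(-2\right) + 4 = 8 h + 4 = 4 + 8 h$)
$N{\left(-141,C \right)} + m{\left(23 \right)} = 2 \cdot 109 + \left(4 + 8 \cdot 23\right) = 218 + \left(4 + 184\right) = 218 + 188 = 406$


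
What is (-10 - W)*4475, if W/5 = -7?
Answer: 111875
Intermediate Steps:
W = -35 (W = 5*(-7) = -35)
(-10 - W)*4475 = (-10 - 1*(-35))*4475 = (-10 + 35)*4475 = 25*4475 = 111875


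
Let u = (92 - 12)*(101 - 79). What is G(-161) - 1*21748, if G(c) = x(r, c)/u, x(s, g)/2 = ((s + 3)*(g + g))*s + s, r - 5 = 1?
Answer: -9577811/440 ≈ -21768.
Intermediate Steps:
r = 6 (r = 5 + 1 = 6)
x(s, g) = 2*s + 4*g*s*(3 + s) (x(s, g) = 2*(((s + 3)*(g + g))*s + s) = 2*(((3 + s)*(2*g))*s + s) = 2*((2*g*(3 + s))*s + s) = 2*(2*g*s*(3 + s) + s) = 2*(s + 2*g*s*(3 + s)) = 2*s + 4*g*s*(3 + s))
u = 1760 (u = 80*22 = 1760)
G(c) = 3/440 + 27*c/220 (G(c) = (2*6*(1 + 6*c + 2*c*6))/1760 = (2*6*(1 + 6*c + 12*c))*(1/1760) = (2*6*(1 + 18*c))*(1/1760) = (12 + 216*c)*(1/1760) = 3/440 + 27*c/220)
G(-161) - 1*21748 = (3/440 + (27/220)*(-161)) - 1*21748 = (3/440 - 4347/220) - 21748 = -8691/440 - 21748 = -9577811/440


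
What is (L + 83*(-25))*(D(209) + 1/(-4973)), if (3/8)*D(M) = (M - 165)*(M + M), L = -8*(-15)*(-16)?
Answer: -2923170763375/14919 ≈ -1.9594e+8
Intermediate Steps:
L = -1920 (L = 120*(-16) = -1920)
D(M) = 16*M*(-165 + M)/3 (D(M) = 8*((M - 165)*(M + M))/3 = 8*((-165 + M)*(2*M))/3 = 8*(2*M*(-165 + M))/3 = 16*M*(-165 + M)/3)
(L + 83*(-25))*(D(209) + 1/(-4973)) = (-1920 + 83*(-25))*((16/3)*209*(-165 + 209) + 1/(-4973)) = (-1920 - 2075)*((16/3)*209*44 - 1/4973) = -3995*(147136/3 - 1/4973) = -3995*731707325/14919 = -2923170763375/14919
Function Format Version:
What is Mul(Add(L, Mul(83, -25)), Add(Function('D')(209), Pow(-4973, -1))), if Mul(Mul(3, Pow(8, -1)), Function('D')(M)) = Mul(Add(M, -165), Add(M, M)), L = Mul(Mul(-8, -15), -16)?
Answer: Rational(-2923170763375, 14919) ≈ -1.9594e+8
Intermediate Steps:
L = -1920 (L = Mul(120, -16) = -1920)
Function('D')(M) = Mul(Rational(16, 3), M, Add(-165, M)) (Function('D')(M) = Mul(Rational(8, 3), Mul(Add(M, -165), Add(M, M))) = Mul(Rational(8, 3), Mul(Add(-165, M), Mul(2, M))) = Mul(Rational(8, 3), Mul(2, M, Add(-165, M))) = Mul(Rational(16, 3), M, Add(-165, M)))
Mul(Add(L, Mul(83, -25)), Add(Function('D')(209), Pow(-4973, -1))) = Mul(Add(-1920, Mul(83, -25)), Add(Mul(Rational(16, 3), 209, Add(-165, 209)), Pow(-4973, -1))) = Mul(Add(-1920, -2075), Add(Mul(Rational(16, 3), 209, 44), Rational(-1, 4973))) = Mul(-3995, Add(Rational(147136, 3), Rational(-1, 4973))) = Mul(-3995, Rational(731707325, 14919)) = Rational(-2923170763375, 14919)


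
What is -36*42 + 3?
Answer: -1509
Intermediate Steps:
-36*42 + 3 = -1512 + 3 = -1509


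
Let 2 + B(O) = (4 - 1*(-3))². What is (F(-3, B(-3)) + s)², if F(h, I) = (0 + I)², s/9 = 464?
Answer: 40768225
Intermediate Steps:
s = 4176 (s = 9*464 = 4176)
B(O) = 47 (B(O) = -2 + (4 - 1*(-3))² = -2 + (4 + 3)² = -2 + 7² = -2 + 49 = 47)
F(h, I) = I²
(F(-3, B(-3)) + s)² = (47² + 4176)² = (2209 + 4176)² = 6385² = 40768225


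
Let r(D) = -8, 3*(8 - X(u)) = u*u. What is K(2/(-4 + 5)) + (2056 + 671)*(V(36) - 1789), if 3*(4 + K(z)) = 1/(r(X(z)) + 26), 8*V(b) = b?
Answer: -131391058/27 ≈ -4.8663e+6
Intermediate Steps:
X(u) = 8 - u²/3 (X(u) = 8 - u*u/3 = 8 - u²/3)
V(b) = b/8
K(z) = -215/54 (K(z) = -4 + 1/(3*(-8 + 26)) = -4 + (⅓)/18 = -4 + (⅓)*(1/18) = -4 + 1/54 = -215/54)
K(2/(-4 + 5)) + (2056 + 671)*(V(36) - 1789) = -215/54 + (2056 + 671)*((⅛)*36 - 1789) = -215/54 + 2727*(9/2 - 1789) = -215/54 + 2727*(-3569/2) = -215/54 - 9732663/2 = -131391058/27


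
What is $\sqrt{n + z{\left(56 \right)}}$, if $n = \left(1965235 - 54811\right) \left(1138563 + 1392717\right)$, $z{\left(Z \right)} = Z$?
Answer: $2 \sqrt{1208954515694} \approx 2.199 \cdot 10^{6}$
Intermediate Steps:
$n = 4835818062720$ ($n = 1910424 \cdot 2531280 = 4835818062720$)
$\sqrt{n + z{\left(56 \right)}} = \sqrt{4835818062720 + 56} = \sqrt{4835818062776} = 2 \sqrt{1208954515694}$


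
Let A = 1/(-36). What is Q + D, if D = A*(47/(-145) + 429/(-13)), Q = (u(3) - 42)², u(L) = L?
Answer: 1986113/1305 ≈ 1521.9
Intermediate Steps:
A = -1/36 ≈ -0.027778
Q = 1521 (Q = (3 - 42)² = (-39)² = 1521)
D = 1208/1305 (D = -(47/(-145) + 429/(-13))/36 = -(47*(-1/145) + 429*(-1/13))/36 = -(-47/145 - 33)/36 = -1/36*(-4832/145) = 1208/1305 ≈ 0.92567)
Q + D = 1521 + 1208/1305 = 1986113/1305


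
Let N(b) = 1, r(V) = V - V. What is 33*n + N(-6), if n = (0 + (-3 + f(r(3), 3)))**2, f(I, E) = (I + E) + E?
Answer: 298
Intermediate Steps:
r(V) = 0
f(I, E) = I + 2*E (f(I, E) = (E + I) + E = I + 2*E)
n = 9 (n = (0 + (-3 + (0 + 2*3)))**2 = (0 + (-3 + (0 + 6)))**2 = (0 + (-3 + 6))**2 = (0 + 3)**2 = 3**2 = 9)
33*n + N(-6) = 33*9 + 1 = 297 + 1 = 298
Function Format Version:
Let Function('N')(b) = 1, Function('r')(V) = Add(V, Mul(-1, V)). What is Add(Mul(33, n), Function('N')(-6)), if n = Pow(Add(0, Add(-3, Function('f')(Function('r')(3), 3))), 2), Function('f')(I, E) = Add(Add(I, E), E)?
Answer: 298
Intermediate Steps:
Function('r')(V) = 0
Function('f')(I, E) = Add(I, Mul(2, E)) (Function('f')(I, E) = Add(Add(E, I), E) = Add(I, Mul(2, E)))
n = 9 (n = Pow(Add(0, Add(-3, Add(0, Mul(2, 3)))), 2) = Pow(Add(0, Add(-3, Add(0, 6))), 2) = Pow(Add(0, Add(-3, 6)), 2) = Pow(Add(0, 3), 2) = Pow(3, 2) = 9)
Add(Mul(33, n), Function('N')(-6)) = Add(Mul(33, 9), 1) = Add(297, 1) = 298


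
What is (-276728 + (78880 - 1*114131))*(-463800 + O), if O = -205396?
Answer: 208775098884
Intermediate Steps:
(-276728 + (78880 - 1*114131))*(-463800 + O) = (-276728 + (78880 - 1*114131))*(-463800 - 205396) = (-276728 + (78880 - 114131))*(-669196) = (-276728 - 35251)*(-669196) = -311979*(-669196) = 208775098884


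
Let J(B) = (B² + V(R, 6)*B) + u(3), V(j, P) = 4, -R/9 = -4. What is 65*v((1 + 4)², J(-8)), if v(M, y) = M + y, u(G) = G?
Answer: 3900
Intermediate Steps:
R = 36 (R = -9*(-4) = 36)
J(B) = 3 + B² + 4*B (J(B) = (B² + 4*B) + 3 = 3 + B² + 4*B)
65*v((1 + 4)², J(-8)) = 65*((1 + 4)² + (3 + (-8)² + 4*(-8))) = 65*(5² + (3 + 64 - 32)) = 65*(25 + 35) = 65*60 = 3900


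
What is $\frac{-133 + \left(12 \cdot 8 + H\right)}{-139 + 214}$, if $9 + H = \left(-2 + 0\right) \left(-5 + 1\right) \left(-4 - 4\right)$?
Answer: $- \frac{22}{15} \approx -1.4667$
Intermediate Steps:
$H = -73$ ($H = -9 + \left(-2 + 0\right) \left(-5 + 1\right) \left(-4 - 4\right) = -9 + \left(-2\right) \left(-4\right) \left(-8\right) = -9 + 8 \left(-8\right) = -9 - 64 = -73$)
$\frac{-133 + \left(12 \cdot 8 + H\right)}{-139 + 214} = \frac{-133 + \left(12 \cdot 8 - 73\right)}{-139 + 214} = \frac{-133 + \left(96 - 73\right)}{75} = \left(-133 + 23\right) \frac{1}{75} = \left(-110\right) \frac{1}{75} = - \frac{22}{15}$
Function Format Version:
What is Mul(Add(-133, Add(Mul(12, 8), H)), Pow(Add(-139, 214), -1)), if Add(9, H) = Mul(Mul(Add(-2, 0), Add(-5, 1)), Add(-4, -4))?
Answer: Rational(-22, 15) ≈ -1.4667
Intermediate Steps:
H = -73 (H = Add(-9, Mul(Mul(Add(-2, 0), Add(-5, 1)), Add(-4, -4))) = Add(-9, Mul(Mul(-2, -4), -8)) = Add(-9, Mul(8, -8)) = Add(-9, -64) = -73)
Mul(Add(-133, Add(Mul(12, 8), H)), Pow(Add(-139, 214), -1)) = Mul(Add(-133, Add(Mul(12, 8), -73)), Pow(Add(-139, 214), -1)) = Mul(Add(-133, Add(96, -73)), Pow(75, -1)) = Mul(Add(-133, 23), Rational(1, 75)) = Mul(-110, Rational(1, 75)) = Rational(-22, 15)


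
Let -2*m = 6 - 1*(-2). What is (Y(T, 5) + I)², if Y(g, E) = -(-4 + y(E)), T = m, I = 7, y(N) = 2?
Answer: 81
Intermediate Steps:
m = -4 (m = -(6 - 1*(-2))/2 = -(6 + 2)/2 = -½*8 = -4)
T = -4
Y(g, E) = 2 (Y(g, E) = -(-4 + 2) = -1*(-2) = 2)
(Y(T, 5) + I)² = (2 + 7)² = 9² = 81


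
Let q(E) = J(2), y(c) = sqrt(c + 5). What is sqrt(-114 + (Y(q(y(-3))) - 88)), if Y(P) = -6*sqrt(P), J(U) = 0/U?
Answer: I*sqrt(202) ≈ 14.213*I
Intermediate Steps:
J(U) = 0
y(c) = sqrt(5 + c)
q(E) = 0
sqrt(-114 + (Y(q(y(-3))) - 88)) = sqrt(-114 + (-6*sqrt(0) - 88)) = sqrt(-114 + (-6*0 - 88)) = sqrt(-114 + (0 - 88)) = sqrt(-114 - 88) = sqrt(-202) = I*sqrt(202)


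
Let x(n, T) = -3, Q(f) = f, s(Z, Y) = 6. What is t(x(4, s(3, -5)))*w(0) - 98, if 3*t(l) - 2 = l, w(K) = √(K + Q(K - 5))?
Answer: -98 - I*√5/3 ≈ -98.0 - 0.74536*I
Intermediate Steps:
w(K) = √(-5 + 2*K) (w(K) = √(K + (K - 5)) = √(K + (-5 + K)) = √(-5 + 2*K))
t(l) = ⅔ + l/3
t(x(4, s(3, -5)))*w(0) - 98 = (⅔ + (⅓)*(-3))*√(-5 + 2*0) - 98 = (⅔ - 1)*√(-5 + 0) - 98 = -I*√5/3 - 98 = -98 - I*√5/3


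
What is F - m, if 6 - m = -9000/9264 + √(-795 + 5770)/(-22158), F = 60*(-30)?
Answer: -697491/386 - 5*√199/22158 ≈ -1807.0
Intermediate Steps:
F = -1800
m = 2691/386 + 5*√199/22158 (m = 6 - (-9000/9264 + √(-795 + 5770)/(-22158)) = 6 - (-9000*1/9264 + √4975*(-1/22158)) = 6 - (-375/386 + (5*√199)*(-1/22158)) = 6 - (-375/386 - 5*√199/22158) = 6 + (375/386 + 5*√199/22158) = 2691/386 + 5*√199/22158 ≈ 6.9747)
F - m = -1800 - (2691/386 + 5*√199/22158) = -1800 + (-2691/386 - 5*√199/22158) = -697491/386 - 5*√199/22158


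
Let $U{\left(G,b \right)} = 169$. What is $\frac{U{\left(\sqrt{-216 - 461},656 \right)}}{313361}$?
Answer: $\frac{169}{313361} \approx 0.00053931$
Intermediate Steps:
$\frac{U{\left(\sqrt{-216 - 461},656 \right)}}{313361} = \frac{169}{313361}$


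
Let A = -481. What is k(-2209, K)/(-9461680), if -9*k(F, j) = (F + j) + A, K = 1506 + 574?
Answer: -61/8515512 ≈ -7.1634e-6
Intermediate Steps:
K = 2080
k(F, j) = 481/9 - F/9 - j/9 (k(F, j) = -((F + j) - 481)/9 = -(-481 + F + j)/9 = 481/9 - F/9 - j/9)
k(-2209, K)/(-9461680) = (481/9 - ⅑*(-2209) - ⅑*2080)/(-9461680) = (481/9 + 2209/9 - 2080/9)*(-1/9461680) = (610/9)*(-1/9461680) = -61/8515512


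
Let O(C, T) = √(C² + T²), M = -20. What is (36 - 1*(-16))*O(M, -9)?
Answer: 52*√481 ≈ 1140.4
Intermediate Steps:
(36 - 1*(-16))*O(M, -9) = (36 - 1*(-16))*√((-20)² + (-9)²) = (36 + 16)*√(400 + 81) = 52*√481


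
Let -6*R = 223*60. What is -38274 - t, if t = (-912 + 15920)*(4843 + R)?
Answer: -39254178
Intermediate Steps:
R = -2230 (R = -223*60/6 = -⅙*13380 = -2230)
t = 39215904 (t = (-912 + 15920)*(4843 - 2230) = 15008*2613 = 39215904)
-38274 - t = -38274 - 1*39215904 = -38274 - 39215904 = -39254178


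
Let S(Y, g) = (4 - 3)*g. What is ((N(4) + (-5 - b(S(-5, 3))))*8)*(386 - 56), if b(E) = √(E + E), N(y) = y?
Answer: -2640 - 2640*√6 ≈ -9106.7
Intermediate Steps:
S(Y, g) = g (S(Y, g) = 1*g = g)
b(E) = √2*√E (b(E) = √(2*E) = √2*√E)
((N(4) + (-5 - b(S(-5, 3))))*8)*(386 - 56) = ((4 + (-5 - √2*√3))*8)*(386 - 56) = ((4 + (-5 - √6))*8)*330 = ((-1 - √6)*8)*330 = (-8 - 8*√6)*330 = -2640 - 2640*√6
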